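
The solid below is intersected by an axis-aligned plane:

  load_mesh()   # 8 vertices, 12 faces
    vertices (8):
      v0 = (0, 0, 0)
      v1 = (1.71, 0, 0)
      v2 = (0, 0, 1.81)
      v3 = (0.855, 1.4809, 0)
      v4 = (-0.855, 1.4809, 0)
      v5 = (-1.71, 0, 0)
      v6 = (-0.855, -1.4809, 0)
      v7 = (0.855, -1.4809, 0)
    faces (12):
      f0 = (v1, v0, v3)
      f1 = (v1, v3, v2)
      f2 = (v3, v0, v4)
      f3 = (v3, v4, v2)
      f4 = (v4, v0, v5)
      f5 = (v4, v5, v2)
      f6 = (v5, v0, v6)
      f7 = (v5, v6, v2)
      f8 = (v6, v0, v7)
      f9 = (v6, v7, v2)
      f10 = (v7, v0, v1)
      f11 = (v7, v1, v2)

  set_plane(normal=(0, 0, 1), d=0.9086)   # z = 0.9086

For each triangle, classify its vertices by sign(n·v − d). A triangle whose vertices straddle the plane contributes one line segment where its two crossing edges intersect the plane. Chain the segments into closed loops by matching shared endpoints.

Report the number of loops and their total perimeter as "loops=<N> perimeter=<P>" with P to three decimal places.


loops=1 perimeter=5.110

Straddling triangles (6 of 12):
  (v1,v3,v2) [--+] → (0.425799, 0.737505, 0.9086)–(0.851599, 0, 0.9086)  len=0.8516
  (v3,v4,v2) [--+] → (-0.425799, 0.737505, 0.9086)–(0.425799, 0.737505, 0.9086)  len=0.8516
  (v4,v5,v2) [--+] → (-0.851599, 0, 0.9086)–(-0.425799, 0.737505, 0.9086)  len=0.8516
  (v5,v6,v2) [--+] → (-0.425799, -0.737505, 0.9086)–(-0.851599, 0, 0.9086)  len=0.8516
  (v6,v7,v2) [--+] → (0.425799, -0.737505, 0.9086)–(-0.425799, -0.737505, 0.9086)  len=0.8516
  (v7,v1,v2) [--+] → (0.851599, 0, 0.9086)–(0.425799, -0.737505, 0.9086)  len=0.8516

Chained into 1 loop(s):
  loop 1: 6 segments, perimeter = 5.1096
Total perimeter = 5.110


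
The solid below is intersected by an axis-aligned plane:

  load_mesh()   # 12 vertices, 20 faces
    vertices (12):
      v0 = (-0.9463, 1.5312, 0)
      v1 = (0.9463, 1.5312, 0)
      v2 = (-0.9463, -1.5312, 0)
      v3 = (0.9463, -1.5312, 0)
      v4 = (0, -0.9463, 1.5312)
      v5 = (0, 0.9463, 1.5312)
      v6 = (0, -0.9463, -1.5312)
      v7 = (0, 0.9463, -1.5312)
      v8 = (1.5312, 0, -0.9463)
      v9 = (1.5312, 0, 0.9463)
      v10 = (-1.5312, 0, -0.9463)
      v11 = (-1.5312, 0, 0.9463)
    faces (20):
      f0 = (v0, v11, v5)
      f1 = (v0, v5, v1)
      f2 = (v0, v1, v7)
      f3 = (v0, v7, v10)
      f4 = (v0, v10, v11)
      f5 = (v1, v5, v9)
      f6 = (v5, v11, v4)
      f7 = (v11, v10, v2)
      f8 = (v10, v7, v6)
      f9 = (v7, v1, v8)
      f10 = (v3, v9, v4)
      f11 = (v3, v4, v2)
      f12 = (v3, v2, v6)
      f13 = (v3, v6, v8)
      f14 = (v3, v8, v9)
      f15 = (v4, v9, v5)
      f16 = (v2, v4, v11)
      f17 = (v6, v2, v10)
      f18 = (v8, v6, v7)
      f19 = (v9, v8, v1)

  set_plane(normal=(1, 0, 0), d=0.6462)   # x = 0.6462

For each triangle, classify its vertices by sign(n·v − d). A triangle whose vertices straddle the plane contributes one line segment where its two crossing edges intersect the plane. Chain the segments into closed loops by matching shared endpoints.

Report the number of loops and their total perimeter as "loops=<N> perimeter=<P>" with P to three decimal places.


loops=1 perimeter=8.786

Straddling triangles (10 of 20):
  (v0,v5,v1) [--+] → (0.6462, 1.34571, 0.485589)–(0.6462, 1.5312, 0)  len=0.5198
  (v0,v1,v7) [-+-] → (0.6462, 1.5312, 0)–(0.6462, 1.34571, -0.485589)  len=0.5198
  (v1,v5,v9) [+-+] → (0.6462, 1.34571, 0.485589)–(0.6462, 0.546941, 1.28436)  len=1.1296
  (v7,v1,v8) [-++] → (0.6462, 1.34571, -0.485589)–(0.6462, 0.546941, -1.28436)  len=1.1296
  (v3,v9,v4) [++-] → (0.6462, -0.546941, 1.28436)–(0.6462, -1.34571, 0.485589)  len=1.1296
  (v3,v4,v2) [+--] → (0.6462, -1.34571, 0.485589)–(0.6462, -1.5312, 0)  len=0.5198
  (v3,v2,v6) [+--] → (0.6462, -1.5312, 0)–(0.6462, -1.34571, -0.485589)  len=0.5198
  (v3,v6,v8) [+-+] → (0.6462, -1.34571, -0.485589)–(0.6462, -0.546941, -1.28436)  len=1.1296
  (v4,v9,v5) [-+-] → (0.6462, -0.546941, 1.28436)–(0.6462, 0.546941, 1.28436)  len=1.0939
  (v8,v6,v7) [+--] → (0.6462, -0.546941, -1.28436)–(0.6462, 0.546941, -1.28436)  len=1.0939

Chained into 1 loop(s):
  loop 1: 10 segments, perimeter = 8.7855
Total perimeter = 8.786


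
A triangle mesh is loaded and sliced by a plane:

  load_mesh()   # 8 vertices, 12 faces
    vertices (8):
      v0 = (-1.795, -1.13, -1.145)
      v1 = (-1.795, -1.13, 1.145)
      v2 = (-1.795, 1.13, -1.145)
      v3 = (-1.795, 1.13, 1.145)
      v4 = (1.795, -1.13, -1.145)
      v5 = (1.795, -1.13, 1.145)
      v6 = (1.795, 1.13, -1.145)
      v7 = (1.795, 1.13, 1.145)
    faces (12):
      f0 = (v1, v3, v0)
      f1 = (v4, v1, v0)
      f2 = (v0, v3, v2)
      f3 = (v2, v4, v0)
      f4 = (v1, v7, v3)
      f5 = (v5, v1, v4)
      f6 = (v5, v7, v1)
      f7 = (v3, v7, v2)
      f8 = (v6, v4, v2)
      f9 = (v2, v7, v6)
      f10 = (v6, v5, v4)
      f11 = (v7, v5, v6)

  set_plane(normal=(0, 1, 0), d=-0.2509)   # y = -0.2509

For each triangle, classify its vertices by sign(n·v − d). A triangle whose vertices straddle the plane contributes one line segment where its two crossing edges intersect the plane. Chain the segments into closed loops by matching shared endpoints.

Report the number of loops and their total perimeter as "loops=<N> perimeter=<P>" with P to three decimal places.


Straddling triangles (8 of 12):
  (v1,v3,v0) [-+-] → (-1.795, -0.2509, 1.145)–(-1.795, -0.2509, -0.254231)  len=1.3992
  (v0,v3,v2) [-++] → (-1.795, -0.2509, -0.254231)–(-1.795, -0.2509, -1.145)  len=0.8908
  (v2,v4,v0) [+--] → (0.398554, -0.2509, -1.145)–(-1.795, -0.2509, -1.145)  len=2.1936
  (v1,v7,v3) [-++] → (-0.398554, -0.2509, 1.145)–(-1.795, -0.2509, 1.145)  len=1.3964
  (v5,v7,v1) [-+-] → (1.795, -0.2509, 1.145)–(-0.398554, -0.2509, 1.145)  len=2.1936
  (v6,v4,v2) [+-+] → (1.795, -0.2509, -1.145)–(0.398554, -0.2509, -1.145)  len=1.3964
  (v6,v5,v4) [+--] → (1.795, -0.2509, 0.254231)–(1.795, -0.2509, -1.145)  len=1.3992
  (v7,v5,v6) [+-+] → (1.795, -0.2509, 1.145)–(1.795, -0.2509, 0.254231)  len=0.8908

Chained into 1 loop(s):
  loop 1: 8 segments, perimeter = 11.7600
Total perimeter = 11.760

loops=1 perimeter=11.760


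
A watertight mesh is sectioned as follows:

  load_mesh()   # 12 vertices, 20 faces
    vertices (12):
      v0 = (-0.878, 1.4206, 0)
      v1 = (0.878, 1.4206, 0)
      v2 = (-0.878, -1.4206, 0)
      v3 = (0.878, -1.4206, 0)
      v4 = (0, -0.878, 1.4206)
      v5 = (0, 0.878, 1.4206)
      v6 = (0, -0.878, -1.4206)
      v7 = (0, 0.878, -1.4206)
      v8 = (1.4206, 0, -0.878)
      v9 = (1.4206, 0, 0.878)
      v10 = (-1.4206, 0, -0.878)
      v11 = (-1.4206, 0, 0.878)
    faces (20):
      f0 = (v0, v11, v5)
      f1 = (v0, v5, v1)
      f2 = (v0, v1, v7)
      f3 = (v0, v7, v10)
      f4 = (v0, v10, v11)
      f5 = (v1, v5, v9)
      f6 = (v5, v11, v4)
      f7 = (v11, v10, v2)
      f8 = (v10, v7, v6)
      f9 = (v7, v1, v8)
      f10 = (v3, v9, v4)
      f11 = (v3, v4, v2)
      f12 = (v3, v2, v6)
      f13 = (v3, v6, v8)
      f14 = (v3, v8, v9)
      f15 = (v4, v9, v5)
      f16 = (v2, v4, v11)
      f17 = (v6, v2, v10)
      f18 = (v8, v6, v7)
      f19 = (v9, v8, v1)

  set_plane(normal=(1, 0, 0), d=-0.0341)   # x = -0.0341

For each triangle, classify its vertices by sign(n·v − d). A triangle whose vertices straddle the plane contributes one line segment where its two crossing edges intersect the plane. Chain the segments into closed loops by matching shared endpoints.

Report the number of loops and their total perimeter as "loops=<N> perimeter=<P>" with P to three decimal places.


loops=1 perimeter=9.513

Straddling triangles (10 of 20):
  (v0,v11,v5) [--+] → (-0.0341, 0.856925, 1.40758)–(-0.0341, 0.899074, 1.36543)  len=0.0596
  (v0,v5,v1) [-++] → (-0.0341, 0.899074, 1.36543)–(-0.0341, 1.4206, 0)  len=1.4616
  (v0,v1,v7) [-++] → (-0.0341, 1.4206, 0)–(-0.0341, 0.899074, -1.36543)  len=1.4616
  (v0,v7,v10) [-+-] → (-0.0341, 0.899074, -1.36543)–(-0.0341, 0.856925, -1.40758)  len=0.0596
  (v5,v11,v4) [+-+] → (-0.0341, 0.856925, 1.40758)–(-0.0341, -0.856925, 1.40758)  len=1.7138
  (v10,v7,v6) [-++] → (-0.0341, 0.856925, -1.40758)–(-0.0341, -0.856925, -1.40758)  len=1.7138
  (v3,v4,v2) [++-] → (-0.0341, -0.899074, 1.36543)–(-0.0341, -1.4206, 0)  len=1.4616
  (v3,v2,v6) [+-+] → (-0.0341, -1.4206, 0)–(-0.0341, -0.899074, -1.36543)  len=1.4616
  (v2,v4,v11) [-+-] → (-0.0341, -0.899074, 1.36543)–(-0.0341, -0.856925, 1.40758)  len=0.0596
  (v6,v2,v10) [+--] → (-0.0341, -0.899074, -1.36543)–(-0.0341, -0.856925, -1.40758)  len=0.0596

Chained into 1 loop(s):
  loop 1: 10 segments, perimeter = 9.5127
Total perimeter = 9.513


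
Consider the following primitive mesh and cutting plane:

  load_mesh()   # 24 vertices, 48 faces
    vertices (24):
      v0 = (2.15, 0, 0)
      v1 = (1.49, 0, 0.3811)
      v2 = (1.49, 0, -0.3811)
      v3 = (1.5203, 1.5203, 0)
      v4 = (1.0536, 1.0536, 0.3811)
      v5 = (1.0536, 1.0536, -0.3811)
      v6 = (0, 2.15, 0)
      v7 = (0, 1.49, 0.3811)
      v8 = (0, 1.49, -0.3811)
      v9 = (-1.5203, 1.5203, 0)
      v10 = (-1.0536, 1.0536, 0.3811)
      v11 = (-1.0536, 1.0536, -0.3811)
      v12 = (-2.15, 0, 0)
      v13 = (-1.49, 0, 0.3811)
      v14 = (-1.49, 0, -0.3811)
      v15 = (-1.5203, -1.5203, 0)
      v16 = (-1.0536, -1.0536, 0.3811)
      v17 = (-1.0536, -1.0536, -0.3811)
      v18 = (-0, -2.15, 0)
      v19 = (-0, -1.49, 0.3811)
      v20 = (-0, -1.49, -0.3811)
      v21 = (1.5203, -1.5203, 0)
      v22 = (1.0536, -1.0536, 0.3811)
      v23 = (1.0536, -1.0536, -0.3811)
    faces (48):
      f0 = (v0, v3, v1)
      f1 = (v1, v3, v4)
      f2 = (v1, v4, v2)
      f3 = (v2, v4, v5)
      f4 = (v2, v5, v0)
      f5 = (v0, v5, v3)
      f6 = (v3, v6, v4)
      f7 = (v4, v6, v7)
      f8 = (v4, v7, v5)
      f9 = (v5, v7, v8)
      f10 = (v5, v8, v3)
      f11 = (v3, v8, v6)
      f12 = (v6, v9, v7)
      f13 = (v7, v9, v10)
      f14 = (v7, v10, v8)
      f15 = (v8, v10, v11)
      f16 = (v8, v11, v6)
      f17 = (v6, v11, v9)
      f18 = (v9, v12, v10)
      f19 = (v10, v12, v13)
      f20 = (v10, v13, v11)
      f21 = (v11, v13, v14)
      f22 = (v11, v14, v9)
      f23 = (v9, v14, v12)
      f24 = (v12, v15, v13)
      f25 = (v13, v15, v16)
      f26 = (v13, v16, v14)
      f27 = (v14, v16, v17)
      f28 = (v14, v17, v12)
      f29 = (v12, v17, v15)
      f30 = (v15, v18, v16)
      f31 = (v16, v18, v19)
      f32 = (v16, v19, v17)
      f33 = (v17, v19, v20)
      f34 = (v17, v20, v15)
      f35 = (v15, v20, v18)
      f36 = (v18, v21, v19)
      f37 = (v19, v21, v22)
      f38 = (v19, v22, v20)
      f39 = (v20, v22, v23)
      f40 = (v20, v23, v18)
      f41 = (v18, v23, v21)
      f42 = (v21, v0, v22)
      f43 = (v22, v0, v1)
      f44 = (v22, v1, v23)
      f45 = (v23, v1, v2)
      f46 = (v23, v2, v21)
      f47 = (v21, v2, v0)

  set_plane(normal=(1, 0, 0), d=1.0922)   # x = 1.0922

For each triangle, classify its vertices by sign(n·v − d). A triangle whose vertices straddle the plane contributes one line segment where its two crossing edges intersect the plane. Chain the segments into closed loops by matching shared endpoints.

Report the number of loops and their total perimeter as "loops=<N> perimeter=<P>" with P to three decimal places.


loops=2 perimeter=4.863

Straddling triangles (16 of 48):
  (v1,v3,v4) [++-] → (1.0922, 1.0922, 0.34958)–(1.0922, 0.960408, 0.3811)  len=0.1355
  (v1,v4,v2) [+-+] → (1.0922, 0.960408, 0.3811)–(1.0922, 0.960408, 0.313683)  len=0.0674
  (v2,v4,v5) [+--] → (1.0922, 0.960408, 0.313683)–(1.0922, 0.960408, -0.3811)  len=0.6948
  (v2,v5,v0) [+-+] → (1.0922, 0.960408, -0.3811)–(1.0922, 1.01651, -0.367683)  len=0.0577
  (v0,v5,v3) [+-+] → (1.0922, 1.01651, -0.367683)–(1.0922, 1.0922, -0.34958)  len=0.0778
  (v3,v6,v4) [+--] → (1.0922, 1.69762, 0)–(1.0922, 1.0922, 0.34958)  len=0.6991
  (v5,v8,v3) [--+] → (1.0922, 1.51177, -0.107314)–(1.0922, 1.0922, -0.34958)  len=0.4845
  (v3,v8,v6) [+--] → (1.0922, 1.51177, -0.107314)–(1.0922, 1.69762, 0)  len=0.2146
  (v18,v21,v19) [-+-] → (1.0922, -1.69762, 0)–(1.0922, -1.51177, 0.107314)  len=0.2146
  (v19,v21,v22) [-+-] → (1.0922, -1.51177, 0.107314)–(1.0922, -1.0922, 0.34958)  len=0.4845
  (v18,v23,v21) [--+] → (1.0922, -1.0922, -0.34958)–(1.0922, -1.69762, 0)  len=0.6991
  (v21,v0,v22) [++-] → (1.0922, -1.01651, 0.367683)–(1.0922, -1.0922, 0.34958)  len=0.0778
  (v22,v0,v1) [-++] → (1.0922, -1.01651, 0.367683)–(1.0922, -0.960408, 0.3811)  len=0.0577
  (v22,v1,v23) [-+-] → (1.0922, -0.960408, 0.3811)–(1.0922, -0.960408, -0.313683)  len=0.6948
  (v23,v1,v2) [-++] → (1.0922, -0.960408, -0.313683)–(1.0922, -0.960408, -0.3811)  len=0.0674
  (v23,v2,v21) [-++] → (1.0922, -0.960408, -0.3811)–(1.0922, -1.0922, -0.34958)  len=0.1355

Chained into 2 loop(s):
  loop 1: 8 segments, perimeter = 2.4314
  loop 2: 8 segments, perimeter = 2.4314
Total perimeter = 4.863


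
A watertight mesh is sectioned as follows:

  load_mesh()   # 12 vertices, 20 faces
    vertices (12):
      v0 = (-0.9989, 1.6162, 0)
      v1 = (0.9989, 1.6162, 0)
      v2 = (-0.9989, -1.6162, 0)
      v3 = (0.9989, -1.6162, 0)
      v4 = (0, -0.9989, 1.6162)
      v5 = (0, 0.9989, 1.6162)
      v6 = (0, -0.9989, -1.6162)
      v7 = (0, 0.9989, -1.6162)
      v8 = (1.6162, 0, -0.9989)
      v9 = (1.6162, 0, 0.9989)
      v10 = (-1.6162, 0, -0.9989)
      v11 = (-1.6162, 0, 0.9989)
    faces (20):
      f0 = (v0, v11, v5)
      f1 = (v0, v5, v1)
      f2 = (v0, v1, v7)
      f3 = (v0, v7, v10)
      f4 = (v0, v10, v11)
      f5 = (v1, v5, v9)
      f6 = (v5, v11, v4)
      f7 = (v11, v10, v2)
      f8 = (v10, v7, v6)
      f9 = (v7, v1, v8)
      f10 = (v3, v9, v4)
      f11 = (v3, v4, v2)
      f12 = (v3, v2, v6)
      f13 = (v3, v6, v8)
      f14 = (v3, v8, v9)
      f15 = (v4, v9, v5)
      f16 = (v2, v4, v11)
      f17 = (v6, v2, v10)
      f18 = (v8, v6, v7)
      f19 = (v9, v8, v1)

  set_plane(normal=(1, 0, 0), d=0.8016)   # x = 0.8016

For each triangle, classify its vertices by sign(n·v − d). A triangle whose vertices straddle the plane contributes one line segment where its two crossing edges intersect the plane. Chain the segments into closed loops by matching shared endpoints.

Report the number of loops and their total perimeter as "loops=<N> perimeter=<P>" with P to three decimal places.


Straddling triangles (10 of 20):
  (v0,v5,v1) [--+] → (0.8016, 1.49427, 0.319227)–(0.8016, 1.6162, 0)  len=0.3417
  (v0,v1,v7) [-+-] → (0.8016, 1.6162, 0)–(0.8016, 1.49427, -0.319227)  len=0.3417
  (v1,v5,v9) [+-+] → (0.8016, 1.49427, 0.319227)–(0.8016, 0.503467, 1.31003)  len=1.4012
  (v7,v1,v8) [-++] → (0.8016, 1.49427, -0.319227)–(0.8016, 0.503467, -1.31003)  len=1.4012
  (v3,v9,v4) [++-] → (0.8016, -0.503467, 1.31003)–(0.8016, -1.49427, 0.319227)  len=1.4012
  (v3,v4,v2) [+--] → (0.8016, -1.49427, 0.319227)–(0.8016, -1.6162, 0)  len=0.3417
  (v3,v2,v6) [+--] → (0.8016, -1.6162, 0)–(0.8016, -1.49427, -0.319227)  len=0.3417
  (v3,v6,v8) [+-+] → (0.8016, -1.49427, -0.319227)–(0.8016, -0.503467, -1.31003)  len=1.4012
  (v4,v9,v5) [-+-] → (0.8016, -0.503467, 1.31003)–(0.8016, 0.503467, 1.31003)  len=1.0069
  (v8,v6,v7) [+--] → (0.8016, -0.503467, -1.31003)–(0.8016, 0.503467, -1.31003)  len=1.0069

Chained into 1 loop(s):
  loop 1: 10 segments, perimeter = 8.9856
Total perimeter = 8.986

loops=1 perimeter=8.986


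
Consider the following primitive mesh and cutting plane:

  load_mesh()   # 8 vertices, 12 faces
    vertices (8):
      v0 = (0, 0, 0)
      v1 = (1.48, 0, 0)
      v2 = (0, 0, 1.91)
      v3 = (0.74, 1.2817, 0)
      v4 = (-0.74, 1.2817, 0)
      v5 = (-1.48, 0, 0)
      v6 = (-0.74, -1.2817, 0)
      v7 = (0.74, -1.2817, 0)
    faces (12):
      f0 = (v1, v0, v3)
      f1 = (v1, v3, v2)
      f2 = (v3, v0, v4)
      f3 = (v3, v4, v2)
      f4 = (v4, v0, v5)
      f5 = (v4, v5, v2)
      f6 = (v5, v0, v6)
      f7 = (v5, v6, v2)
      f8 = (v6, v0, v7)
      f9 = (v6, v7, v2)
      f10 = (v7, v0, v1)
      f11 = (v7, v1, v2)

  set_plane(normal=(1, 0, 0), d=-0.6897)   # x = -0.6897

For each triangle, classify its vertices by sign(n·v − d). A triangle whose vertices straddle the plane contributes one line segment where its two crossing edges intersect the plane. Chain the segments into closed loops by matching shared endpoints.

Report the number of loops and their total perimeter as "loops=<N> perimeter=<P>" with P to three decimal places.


Straddling triangles (8 of 12):
  (v3,v0,v4) [++-] → (-0.6897, 1.19458, 0)–(-0.6897, 1.2817, 0)  len=0.0871
  (v3,v4,v2) [+-+] → (-0.6897, 1.2817, 0)–(-0.6897, 1.19458, 0.129828)  len=0.1564
  (v4,v0,v5) [-+-] → (-0.6897, 1.19458, 0)–(-0.6897, 0, 0)  len=1.1946
  (v4,v5,v2) [--+] → (-0.6897, 0, 1.01991)–(-0.6897, 1.19458, 0.129828)  len=1.4897
  (v5,v0,v6) [-+-] → (-0.6897, 0, 0)–(-0.6897, -1.19458, 0)  len=1.1946
  (v5,v6,v2) [--+] → (-0.6897, -1.19458, 0.129828)–(-0.6897, 0, 1.01991)  len=1.4897
  (v6,v0,v7) [-++] → (-0.6897, -1.19458, 0)–(-0.6897, -1.2817, 0)  len=0.0871
  (v6,v7,v2) [-++] → (-0.6897, -1.2817, 0)–(-0.6897, -1.19458, 0.129828)  len=0.1564

Chained into 1 loop(s):
  loop 1: 8 segments, perimeter = 5.8555
Total perimeter = 5.856

loops=1 perimeter=5.856


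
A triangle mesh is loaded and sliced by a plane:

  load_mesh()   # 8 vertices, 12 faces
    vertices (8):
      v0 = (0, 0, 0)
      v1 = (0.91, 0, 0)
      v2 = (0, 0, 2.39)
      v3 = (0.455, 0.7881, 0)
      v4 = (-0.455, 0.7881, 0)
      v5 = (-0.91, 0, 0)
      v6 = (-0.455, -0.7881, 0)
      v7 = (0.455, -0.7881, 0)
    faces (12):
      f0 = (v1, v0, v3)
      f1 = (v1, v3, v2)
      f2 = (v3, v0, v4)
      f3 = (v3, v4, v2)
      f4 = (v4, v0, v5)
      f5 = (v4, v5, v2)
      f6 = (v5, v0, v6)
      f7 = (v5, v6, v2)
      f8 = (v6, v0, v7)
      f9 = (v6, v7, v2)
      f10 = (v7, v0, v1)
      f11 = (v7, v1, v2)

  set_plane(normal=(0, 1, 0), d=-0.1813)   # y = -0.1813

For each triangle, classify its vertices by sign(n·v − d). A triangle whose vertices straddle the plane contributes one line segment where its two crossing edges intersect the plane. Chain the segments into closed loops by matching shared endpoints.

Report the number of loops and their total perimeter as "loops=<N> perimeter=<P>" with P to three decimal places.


loops=1 perimeter=5.758

Straddling triangles (6 of 12):
  (v5,v0,v6) [++-] → (-0.104671, -0.1813, 0)–(-0.805329, -0.1813, 0)  len=0.7007
  (v5,v6,v2) [+-+] → (-0.805329, -0.1813, 0)–(-0.104671, -0.1813, 1.84019)  len=1.9691
  (v6,v0,v7) [-+-] → (-0.104671, -0.1813, 0)–(0.104671, -0.1813, 0)  len=0.2093
  (v6,v7,v2) [--+] → (0.104671, -0.1813, 1.84019)–(-0.104671, -0.1813, 1.84019)  len=0.2093
  (v7,v0,v1) [-++] → (0.104671, -0.1813, 0)–(0.805329, -0.1813, 0)  len=0.7007
  (v7,v1,v2) [-++] → (0.805329, -0.1813, 0)–(0.104671, -0.1813, 1.84019)  len=1.9691

Chained into 1 loop(s):
  loop 1: 6 segments, perimeter = 5.7581
Total perimeter = 5.758


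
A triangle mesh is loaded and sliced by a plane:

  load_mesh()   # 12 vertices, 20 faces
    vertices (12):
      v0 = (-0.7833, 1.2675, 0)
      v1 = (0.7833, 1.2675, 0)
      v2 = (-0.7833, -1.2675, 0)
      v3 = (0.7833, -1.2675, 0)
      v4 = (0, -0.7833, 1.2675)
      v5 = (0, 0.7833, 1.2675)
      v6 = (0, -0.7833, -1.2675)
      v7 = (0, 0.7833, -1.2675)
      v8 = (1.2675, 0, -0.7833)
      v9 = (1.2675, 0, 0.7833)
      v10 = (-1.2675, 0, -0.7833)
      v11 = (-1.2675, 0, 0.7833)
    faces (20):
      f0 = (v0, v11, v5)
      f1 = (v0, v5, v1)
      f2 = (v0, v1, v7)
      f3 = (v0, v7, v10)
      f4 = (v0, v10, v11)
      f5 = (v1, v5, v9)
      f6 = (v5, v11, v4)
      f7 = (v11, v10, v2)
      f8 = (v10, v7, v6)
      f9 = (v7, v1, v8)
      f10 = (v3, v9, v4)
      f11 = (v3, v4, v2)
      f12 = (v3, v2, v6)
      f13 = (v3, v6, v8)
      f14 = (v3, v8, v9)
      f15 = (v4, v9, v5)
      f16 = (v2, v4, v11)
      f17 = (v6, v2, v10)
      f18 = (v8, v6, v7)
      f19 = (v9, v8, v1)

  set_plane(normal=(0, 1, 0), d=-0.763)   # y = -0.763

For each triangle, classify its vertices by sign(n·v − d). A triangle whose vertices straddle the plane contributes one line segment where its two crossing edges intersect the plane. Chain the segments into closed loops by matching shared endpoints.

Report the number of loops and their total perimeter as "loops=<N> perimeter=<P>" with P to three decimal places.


loops=1 perimeter=6.723

Straddling triangles (10 of 20):
  (v5,v11,v4) [++-] → (-0.0328485, -0.763, 1.25495)–(0, -0.763, 1.2675)  len=0.0352
  (v11,v10,v2) [++-] → (-0.976025, -0.763, -0.311775)–(-0.976025, -0.763, 0.311775)  len=0.6236
  (v10,v7,v6) [++-] → (0, -0.763, -1.2675)–(-0.0328485, -0.763, -1.25495)  len=0.0352
  (v3,v9,v4) [-+-] → (0.976025, -0.763, 0.311775)–(0.0328485, -0.763, 1.25495)  len=1.3339
  (v3,v6,v8) [--+] → (0.0328485, -0.763, -1.25495)–(0.976025, -0.763, -0.311775)  len=1.3339
  (v3,v8,v9) [-++] → (0.976025, -0.763, -0.311775)–(0.976025, -0.763, 0.311775)  len=0.6236
  (v4,v9,v5) [-++] → (0.0328485, -0.763, 1.25495)–(0, -0.763, 1.2675)  len=0.0352
  (v2,v4,v11) [--+] → (-0.0328485, -0.763, 1.25495)–(-0.976025, -0.763, 0.311775)  len=1.3339
  (v6,v2,v10) [--+] → (-0.976025, -0.763, -0.311775)–(-0.0328485, -0.763, -1.25495)  len=1.3339
  (v8,v6,v7) [+-+] → (0.0328485, -0.763, -1.25495)–(0, -0.763, -1.2675)  len=0.0352

Chained into 1 loop(s):
  loop 1: 10 segments, perimeter = 6.7232
Total perimeter = 6.723


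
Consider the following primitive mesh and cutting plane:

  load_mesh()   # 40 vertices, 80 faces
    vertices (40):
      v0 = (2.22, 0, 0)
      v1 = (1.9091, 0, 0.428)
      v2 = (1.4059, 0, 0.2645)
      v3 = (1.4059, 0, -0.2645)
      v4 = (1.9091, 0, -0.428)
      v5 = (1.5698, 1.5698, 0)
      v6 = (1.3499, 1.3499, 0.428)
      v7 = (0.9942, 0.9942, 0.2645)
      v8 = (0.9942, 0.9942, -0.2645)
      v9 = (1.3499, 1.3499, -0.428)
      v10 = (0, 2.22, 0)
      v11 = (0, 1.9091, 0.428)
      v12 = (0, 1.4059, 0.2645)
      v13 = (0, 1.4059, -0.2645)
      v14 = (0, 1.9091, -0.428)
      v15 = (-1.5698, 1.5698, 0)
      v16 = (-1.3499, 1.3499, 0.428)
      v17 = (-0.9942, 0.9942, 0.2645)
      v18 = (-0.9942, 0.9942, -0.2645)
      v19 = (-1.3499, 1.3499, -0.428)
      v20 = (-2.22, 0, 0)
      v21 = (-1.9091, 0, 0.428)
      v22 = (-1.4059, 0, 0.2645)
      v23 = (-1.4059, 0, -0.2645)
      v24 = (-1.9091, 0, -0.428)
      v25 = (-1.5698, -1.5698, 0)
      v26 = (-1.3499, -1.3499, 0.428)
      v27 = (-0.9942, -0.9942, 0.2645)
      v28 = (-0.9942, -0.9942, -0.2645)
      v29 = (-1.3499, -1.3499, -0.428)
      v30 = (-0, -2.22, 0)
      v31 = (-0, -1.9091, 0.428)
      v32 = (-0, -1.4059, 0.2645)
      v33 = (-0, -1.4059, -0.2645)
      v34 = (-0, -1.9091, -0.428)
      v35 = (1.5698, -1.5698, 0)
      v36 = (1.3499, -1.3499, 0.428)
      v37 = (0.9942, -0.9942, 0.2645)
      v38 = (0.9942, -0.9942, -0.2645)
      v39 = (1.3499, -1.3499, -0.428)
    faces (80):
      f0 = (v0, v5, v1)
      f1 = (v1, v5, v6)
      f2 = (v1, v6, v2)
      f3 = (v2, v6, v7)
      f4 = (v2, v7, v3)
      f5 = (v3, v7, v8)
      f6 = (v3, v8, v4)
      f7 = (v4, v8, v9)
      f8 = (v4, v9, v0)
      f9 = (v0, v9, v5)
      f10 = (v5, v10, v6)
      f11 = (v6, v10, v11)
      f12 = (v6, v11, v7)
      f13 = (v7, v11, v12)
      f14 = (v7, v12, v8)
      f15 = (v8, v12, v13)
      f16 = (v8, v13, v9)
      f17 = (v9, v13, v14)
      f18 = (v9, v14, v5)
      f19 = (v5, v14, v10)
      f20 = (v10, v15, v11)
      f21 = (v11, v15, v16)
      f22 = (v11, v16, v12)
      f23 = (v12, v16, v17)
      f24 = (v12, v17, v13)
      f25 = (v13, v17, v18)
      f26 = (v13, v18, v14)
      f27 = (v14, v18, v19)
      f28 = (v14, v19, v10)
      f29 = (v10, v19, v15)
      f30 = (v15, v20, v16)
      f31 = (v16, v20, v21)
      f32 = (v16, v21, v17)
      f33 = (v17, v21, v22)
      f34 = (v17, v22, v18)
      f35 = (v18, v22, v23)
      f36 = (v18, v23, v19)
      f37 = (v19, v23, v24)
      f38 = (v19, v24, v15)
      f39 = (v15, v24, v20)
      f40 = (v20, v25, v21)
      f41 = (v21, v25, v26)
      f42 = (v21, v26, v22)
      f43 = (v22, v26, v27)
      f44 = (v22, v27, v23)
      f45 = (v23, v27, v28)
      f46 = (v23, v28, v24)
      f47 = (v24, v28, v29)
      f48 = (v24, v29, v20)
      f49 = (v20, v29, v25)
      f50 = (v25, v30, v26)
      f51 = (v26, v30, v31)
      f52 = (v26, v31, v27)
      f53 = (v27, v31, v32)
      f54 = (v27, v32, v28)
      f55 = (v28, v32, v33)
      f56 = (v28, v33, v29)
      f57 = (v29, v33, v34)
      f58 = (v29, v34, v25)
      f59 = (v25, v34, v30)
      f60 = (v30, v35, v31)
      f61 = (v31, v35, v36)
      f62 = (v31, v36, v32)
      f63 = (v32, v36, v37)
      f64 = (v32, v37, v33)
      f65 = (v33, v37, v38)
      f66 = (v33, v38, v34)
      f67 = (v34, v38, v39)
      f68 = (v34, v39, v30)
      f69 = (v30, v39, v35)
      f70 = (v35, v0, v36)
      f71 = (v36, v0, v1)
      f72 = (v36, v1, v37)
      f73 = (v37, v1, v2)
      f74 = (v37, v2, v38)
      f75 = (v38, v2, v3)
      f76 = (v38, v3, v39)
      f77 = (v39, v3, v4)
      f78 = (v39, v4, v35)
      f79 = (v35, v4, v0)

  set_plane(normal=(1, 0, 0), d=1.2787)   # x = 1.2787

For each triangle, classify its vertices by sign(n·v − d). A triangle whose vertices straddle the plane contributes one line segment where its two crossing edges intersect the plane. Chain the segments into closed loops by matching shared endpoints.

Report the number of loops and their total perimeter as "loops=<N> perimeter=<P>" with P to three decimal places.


loops=2 perimeter=7.519

Straddling triangles (24 of 80):
  (v2,v6,v7) [++-] → (1.2787, 1.2787, 0.395272)–(1.2787, 0.307171, 0.2645)  len=0.9803
  (v2,v7,v3) [+-+] → (1.2787, 0.307171, 0.2645)–(1.2787, 0.307171, -0.101059)  len=0.3656
  (v3,v7,v8) [+--] → (1.2787, 0.307171, -0.101059)–(1.2787, 0.307171, -0.2645)  len=0.1634
  (v3,v8,v4) [+-+] → (1.2787, 0.307171, -0.2645)–(1.2787, 0.685041, -0.315342)  len=0.3813
  (v4,v8,v9) [+-+] → (1.2787, 0.685041, -0.315342)–(1.2787, 1.2787, -0.395272)  len=0.5990
  (v5,v10,v6) [+-+] → (1.2787, 1.69037, 0)–(1.2787, 1.39579, 0.405425)  len=0.5011
  (v6,v10,v11) [+--] → (1.2787, 1.39579, 0.405425)–(1.2787, 1.37939, 0.428)  len=0.0279
  (v6,v11,v7) [+--] → (1.2787, 1.37939, 0.428)–(1.2787, 1.2787, 0.395272)  len=0.1059
  (v8,v13,v9) [--+] → (1.2787, 1.35285, -0.419376)–(1.2787, 1.2787, -0.395272)  len=0.0780
  (v9,v13,v14) [+--] → (1.2787, 1.35285, -0.419376)–(1.2787, 1.37939, -0.428)  len=0.0279
  (v9,v14,v5) [+-+] → (1.2787, 1.37939, -0.428)–(1.2787, 1.63272, -0.0793673)  len=0.4309
  (v5,v14,v10) [+--] → (1.2787, 1.63272, -0.0793673)–(1.2787, 1.69037, 0)  len=0.0981
  (v30,v35,v31) [-+-] → (1.2787, -1.69037, 0)–(1.2787, -1.63272, 0.0793673)  len=0.0981
  (v31,v35,v36) [-++] → (1.2787, -1.63272, 0.0793673)–(1.2787, -1.37939, 0.428)  len=0.4309
  (v31,v36,v32) [-+-] → (1.2787, -1.37939, 0.428)–(1.2787, -1.35285, 0.419376)  len=0.0279
  (v32,v36,v37) [-+-] → (1.2787, -1.35285, 0.419376)–(1.2787, -1.2787, 0.395272)  len=0.0780
  (v34,v38,v39) [--+] → (1.2787, -1.2787, -0.395272)–(1.2787, -1.37939, -0.428)  len=0.1059
  (v34,v39,v30) [-+-] → (1.2787, -1.37939, -0.428)–(1.2787, -1.39579, -0.405425)  len=0.0279
  (v30,v39,v35) [-++] → (1.2787, -1.39579, -0.405425)–(1.2787, -1.69037, 0)  len=0.5011
  (v36,v1,v37) [++-] → (1.2787, -0.685041, 0.315342)–(1.2787, -1.2787, 0.395272)  len=0.5990
  (v37,v1,v2) [-++] → (1.2787, -0.685041, 0.315342)–(1.2787, -0.307171, 0.2645)  len=0.3813
  (v37,v2,v38) [-+-] → (1.2787, -0.307171, 0.2645)–(1.2787, -0.307171, 0.101059)  len=0.1634
  (v38,v2,v3) [-++] → (1.2787, -0.307171, 0.101059)–(1.2787, -0.307171, -0.2645)  len=0.3656
  (v38,v3,v39) [-++] → (1.2787, -0.307171, -0.2645)–(1.2787, -1.2787, -0.395272)  len=0.9803

Chained into 2 loop(s):
  loop 1: 12 segments, perimeter = 3.7594
  loop 2: 12 segments, perimeter = 3.7594
Total perimeter = 7.519


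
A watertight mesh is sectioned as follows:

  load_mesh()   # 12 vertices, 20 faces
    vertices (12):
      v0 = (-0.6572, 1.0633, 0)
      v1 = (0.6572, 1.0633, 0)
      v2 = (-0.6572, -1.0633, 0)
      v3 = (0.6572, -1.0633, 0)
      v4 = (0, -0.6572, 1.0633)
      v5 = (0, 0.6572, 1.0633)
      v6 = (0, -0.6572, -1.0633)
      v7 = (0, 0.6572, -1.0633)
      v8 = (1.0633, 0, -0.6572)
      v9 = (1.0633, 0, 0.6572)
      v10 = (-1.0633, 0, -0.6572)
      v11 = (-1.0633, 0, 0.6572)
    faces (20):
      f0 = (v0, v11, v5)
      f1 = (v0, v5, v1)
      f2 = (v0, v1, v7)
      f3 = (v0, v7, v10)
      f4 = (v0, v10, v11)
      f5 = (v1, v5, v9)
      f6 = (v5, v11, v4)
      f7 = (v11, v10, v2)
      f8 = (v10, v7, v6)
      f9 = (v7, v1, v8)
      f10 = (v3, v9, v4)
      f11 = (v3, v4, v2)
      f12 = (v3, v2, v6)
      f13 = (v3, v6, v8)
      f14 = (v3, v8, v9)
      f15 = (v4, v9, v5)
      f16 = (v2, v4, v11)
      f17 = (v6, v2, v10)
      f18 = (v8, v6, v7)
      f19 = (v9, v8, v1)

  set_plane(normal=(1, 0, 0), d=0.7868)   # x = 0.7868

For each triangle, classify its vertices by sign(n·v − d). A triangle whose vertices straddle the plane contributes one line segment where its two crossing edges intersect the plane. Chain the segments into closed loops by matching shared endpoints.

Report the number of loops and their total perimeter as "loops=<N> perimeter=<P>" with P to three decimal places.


loops=1 perimeter=4.651

Straddling triangles (8 of 20):
  (v1,v5,v9) [--+] → (0.7868, 0.170898, 0.762802)–(0.7868, 0.723966, 0.209734)  len=0.7822
  (v7,v1,v8) [--+] → (0.7868, 0.723966, -0.209734)–(0.7868, 0.170898, -0.762802)  len=0.7822
  (v3,v9,v4) [-+-] → (0.7868, -0.723966, 0.209734)–(0.7868, -0.170898, 0.762802)  len=0.7822
  (v3,v6,v8) [--+] → (0.7868, -0.170898, -0.762802)–(0.7868, -0.723966, -0.209734)  len=0.7822
  (v3,v8,v9) [-++] → (0.7868, -0.723966, -0.209734)–(0.7868, -0.723966, 0.209734)  len=0.4195
  (v4,v9,v5) [-+-] → (0.7868, -0.170898, 0.762802)–(0.7868, 0.170898, 0.762802)  len=0.3418
  (v8,v6,v7) [+--] → (0.7868, -0.170898, -0.762802)–(0.7868, 0.170898, -0.762802)  len=0.3418
  (v9,v8,v1) [++-] → (0.7868, 0.723966, -0.209734)–(0.7868, 0.723966, 0.209734)  len=0.4195

Chained into 1 loop(s):
  loop 1: 8 segments, perimeter = 4.6512
Total perimeter = 4.651


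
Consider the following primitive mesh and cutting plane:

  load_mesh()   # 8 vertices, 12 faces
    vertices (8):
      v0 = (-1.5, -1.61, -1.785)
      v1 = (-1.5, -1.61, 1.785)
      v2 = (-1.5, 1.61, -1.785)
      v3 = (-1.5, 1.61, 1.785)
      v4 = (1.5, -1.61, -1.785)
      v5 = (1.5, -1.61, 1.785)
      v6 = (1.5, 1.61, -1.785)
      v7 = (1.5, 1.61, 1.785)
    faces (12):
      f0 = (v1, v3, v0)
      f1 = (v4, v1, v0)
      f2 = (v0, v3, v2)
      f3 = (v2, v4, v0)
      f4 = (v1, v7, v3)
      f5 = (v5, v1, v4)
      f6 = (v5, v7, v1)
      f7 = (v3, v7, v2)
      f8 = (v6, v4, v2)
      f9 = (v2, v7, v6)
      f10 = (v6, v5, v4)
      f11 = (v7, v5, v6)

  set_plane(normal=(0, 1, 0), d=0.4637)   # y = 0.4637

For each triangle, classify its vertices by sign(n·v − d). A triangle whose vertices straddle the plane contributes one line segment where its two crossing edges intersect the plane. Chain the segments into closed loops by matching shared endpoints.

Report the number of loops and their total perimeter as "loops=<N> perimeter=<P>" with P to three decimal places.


loops=1 perimeter=13.140

Straddling triangles (8 of 12):
  (v1,v3,v0) [-+-] → (-1.5, 0.4637, 1.785)–(-1.5, 0.4637, 0.514102)  len=1.2709
  (v0,v3,v2) [-++] → (-1.5, 0.4637, 0.514102)–(-1.5, 0.4637, -1.785)  len=2.2991
  (v2,v4,v0) [+--] → (-0.432019, 0.4637, -1.785)–(-1.5, 0.4637, -1.785)  len=1.0680
  (v1,v7,v3) [-++] → (0.432019, 0.4637, 1.785)–(-1.5, 0.4637, 1.785)  len=1.9320
  (v5,v7,v1) [-+-] → (1.5, 0.4637, 1.785)–(0.432019, 0.4637, 1.785)  len=1.0680
  (v6,v4,v2) [+-+] → (1.5, 0.4637, -1.785)–(-0.432019, 0.4637, -1.785)  len=1.9320
  (v6,v5,v4) [+--] → (1.5, 0.4637, -0.514102)–(1.5, 0.4637, -1.785)  len=1.2709
  (v7,v5,v6) [+-+] → (1.5, 0.4637, 1.785)–(1.5, 0.4637, -0.514102)  len=2.2991

Chained into 1 loop(s):
  loop 1: 8 segments, perimeter = 13.1400
Total perimeter = 13.140


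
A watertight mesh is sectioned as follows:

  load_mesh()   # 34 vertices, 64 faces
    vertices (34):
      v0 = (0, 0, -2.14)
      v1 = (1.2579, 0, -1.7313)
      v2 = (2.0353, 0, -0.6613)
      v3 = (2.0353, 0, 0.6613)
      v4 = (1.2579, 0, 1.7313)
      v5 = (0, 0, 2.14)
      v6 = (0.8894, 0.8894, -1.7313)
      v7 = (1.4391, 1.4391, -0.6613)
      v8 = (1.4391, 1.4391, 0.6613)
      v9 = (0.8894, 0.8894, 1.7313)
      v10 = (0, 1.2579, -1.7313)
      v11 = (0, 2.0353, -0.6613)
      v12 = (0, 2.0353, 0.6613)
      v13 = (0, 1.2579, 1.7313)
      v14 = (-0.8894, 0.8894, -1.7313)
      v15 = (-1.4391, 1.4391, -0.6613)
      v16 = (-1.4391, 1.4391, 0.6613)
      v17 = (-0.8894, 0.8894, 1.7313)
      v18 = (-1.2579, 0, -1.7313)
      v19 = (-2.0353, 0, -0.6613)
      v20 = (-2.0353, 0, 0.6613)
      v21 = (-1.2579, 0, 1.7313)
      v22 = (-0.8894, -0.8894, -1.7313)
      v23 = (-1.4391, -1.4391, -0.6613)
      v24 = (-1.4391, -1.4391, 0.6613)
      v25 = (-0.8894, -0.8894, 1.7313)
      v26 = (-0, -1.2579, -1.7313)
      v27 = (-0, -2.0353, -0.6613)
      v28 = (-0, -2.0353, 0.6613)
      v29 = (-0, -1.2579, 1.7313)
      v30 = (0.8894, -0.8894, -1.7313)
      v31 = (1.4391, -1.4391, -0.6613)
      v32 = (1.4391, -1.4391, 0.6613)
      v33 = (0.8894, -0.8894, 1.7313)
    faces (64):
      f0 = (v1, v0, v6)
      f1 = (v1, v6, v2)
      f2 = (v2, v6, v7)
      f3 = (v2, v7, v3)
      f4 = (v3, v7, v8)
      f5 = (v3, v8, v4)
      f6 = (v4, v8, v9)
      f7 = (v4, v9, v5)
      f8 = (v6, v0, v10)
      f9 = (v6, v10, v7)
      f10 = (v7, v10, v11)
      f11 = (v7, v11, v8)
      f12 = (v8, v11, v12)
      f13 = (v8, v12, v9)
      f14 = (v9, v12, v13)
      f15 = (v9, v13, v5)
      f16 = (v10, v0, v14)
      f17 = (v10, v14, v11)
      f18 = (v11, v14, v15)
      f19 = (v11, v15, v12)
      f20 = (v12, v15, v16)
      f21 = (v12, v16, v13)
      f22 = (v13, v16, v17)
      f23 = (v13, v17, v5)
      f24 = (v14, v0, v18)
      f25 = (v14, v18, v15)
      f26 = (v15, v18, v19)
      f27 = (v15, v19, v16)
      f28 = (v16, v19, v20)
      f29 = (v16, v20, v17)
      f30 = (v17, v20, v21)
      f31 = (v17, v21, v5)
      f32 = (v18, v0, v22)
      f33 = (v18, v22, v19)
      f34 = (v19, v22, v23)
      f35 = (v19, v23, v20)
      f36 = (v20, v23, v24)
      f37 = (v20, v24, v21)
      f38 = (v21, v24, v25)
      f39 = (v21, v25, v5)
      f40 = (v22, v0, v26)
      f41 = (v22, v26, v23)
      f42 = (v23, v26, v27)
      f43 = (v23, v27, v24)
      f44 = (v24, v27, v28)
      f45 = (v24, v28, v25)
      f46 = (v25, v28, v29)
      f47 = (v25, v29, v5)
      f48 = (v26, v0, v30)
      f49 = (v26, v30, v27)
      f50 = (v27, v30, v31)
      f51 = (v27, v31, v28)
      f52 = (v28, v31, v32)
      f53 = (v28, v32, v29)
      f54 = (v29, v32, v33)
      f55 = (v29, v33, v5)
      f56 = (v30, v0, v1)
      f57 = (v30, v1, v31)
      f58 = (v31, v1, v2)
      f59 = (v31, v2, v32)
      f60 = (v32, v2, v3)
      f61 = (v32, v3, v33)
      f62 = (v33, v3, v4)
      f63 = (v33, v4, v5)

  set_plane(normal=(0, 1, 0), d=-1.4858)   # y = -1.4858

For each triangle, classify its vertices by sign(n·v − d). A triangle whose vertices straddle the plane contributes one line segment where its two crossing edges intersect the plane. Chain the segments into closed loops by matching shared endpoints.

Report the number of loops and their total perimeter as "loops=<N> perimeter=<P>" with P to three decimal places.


loops=1 perimeter=8.753

Straddling triangles (10 of 64):
  (v23,v26,v27) [++-] → (0, -1.4858, -1.41762)–(-1.32638, -1.4858, -0.6613)  len=1.5269
  (v23,v27,v24) [+-+] → (-1.32638, -1.4858, -0.6613)–(-1.32638, -1.4858, 0.557702)  len=1.2190
  (v24,v27,v28) [+--] → (-1.32638, -1.4858, 0.557702)–(-1.32638, -1.4858, 0.6613)  len=0.1036
  (v24,v28,v25) [+-+] → (-1.32638, -1.4858, 0.6613)–(-0.426499, -1.4858, 1.1744)  len=1.0359
  (v25,v28,v29) [+-+] → (-0.426499, -1.4858, 1.1744)–(0, -1.4858, 1.41762)  len=0.4910
  (v26,v30,v27) [++-] → (0.426499, -1.4858, -1.1744)–(0, -1.4858, -1.41762)  len=0.4910
  (v27,v30,v31) [-++] → (0.426499, -1.4858, -1.1744)–(1.32638, -1.4858, -0.6613)  len=1.0359
  (v27,v31,v28) [-+-] → (1.32638, -1.4858, -0.6613)–(1.32638, -1.4858, -0.557702)  len=0.1036
  (v28,v31,v32) [-++] → (1.32638, -1.4858, -0.557702)–(1.32638, -1.4858, 0.6613)  len=1.2190
  (v28,v32,v29) [-++] → (1.32638, -1.4858, 0.6613)–(0, -1.4858, 1.41762)  len=1.5269

Chained into 1 loop(s):
  loop 1: 10 segments, perimeter = 8.7526
Total perimeter = 8.753


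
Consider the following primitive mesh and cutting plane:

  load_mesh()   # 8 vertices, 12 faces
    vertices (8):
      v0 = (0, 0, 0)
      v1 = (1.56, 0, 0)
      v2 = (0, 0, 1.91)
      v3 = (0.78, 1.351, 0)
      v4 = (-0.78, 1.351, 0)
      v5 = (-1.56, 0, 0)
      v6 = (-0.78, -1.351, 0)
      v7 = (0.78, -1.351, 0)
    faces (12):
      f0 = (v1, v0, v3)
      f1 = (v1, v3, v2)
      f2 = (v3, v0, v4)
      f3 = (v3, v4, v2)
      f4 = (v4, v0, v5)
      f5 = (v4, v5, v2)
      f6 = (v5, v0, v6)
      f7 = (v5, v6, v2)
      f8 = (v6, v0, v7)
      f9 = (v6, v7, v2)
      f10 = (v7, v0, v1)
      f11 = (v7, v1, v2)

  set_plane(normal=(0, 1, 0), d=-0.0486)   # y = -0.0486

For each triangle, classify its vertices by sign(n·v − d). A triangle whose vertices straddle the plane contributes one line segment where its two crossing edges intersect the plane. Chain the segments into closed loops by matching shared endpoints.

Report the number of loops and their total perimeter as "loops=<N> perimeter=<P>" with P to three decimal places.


Straddling triangles (6 of 12):
  (v5,v0,v6) [++-] → (-0.0280592, -0.0486, 0)–(-1.53194, -0.0486, 0)  len=1.5039
  (v5,v6,v2) [+-+] → (-1.53194, -0.0486, 0)–(-0.0280592, -0.0486, 1.84129)  len=2.3774
  (v6,v0,v7) [-+-] → (-0.0280592, -0.0486, 0)–(0.0280592, -0.0486, 0)  len=0.0561
  (v6,v7,v2) [--+] → (0.0280592, -0.0486, 1.84129)–(-0.0280592, -0.0486, 1.84129)  len=0.0561
  (v7,v0,v1) [-++] → (0.0280592, -0.0486, 0)–(1.53194, -0.0486, 0)  len=1.5039
  (v7,v1,v2) [-++] → (1.53194, -0.0486, 0)–(0.0280592, -0.0486, 1.84129)  len=2.3774

Chained into 1 loop(s):
  loop 1: 6 segments, perimeter = 7.8748
Total perimeter = 7.875

loops=1 perimeter=7.875


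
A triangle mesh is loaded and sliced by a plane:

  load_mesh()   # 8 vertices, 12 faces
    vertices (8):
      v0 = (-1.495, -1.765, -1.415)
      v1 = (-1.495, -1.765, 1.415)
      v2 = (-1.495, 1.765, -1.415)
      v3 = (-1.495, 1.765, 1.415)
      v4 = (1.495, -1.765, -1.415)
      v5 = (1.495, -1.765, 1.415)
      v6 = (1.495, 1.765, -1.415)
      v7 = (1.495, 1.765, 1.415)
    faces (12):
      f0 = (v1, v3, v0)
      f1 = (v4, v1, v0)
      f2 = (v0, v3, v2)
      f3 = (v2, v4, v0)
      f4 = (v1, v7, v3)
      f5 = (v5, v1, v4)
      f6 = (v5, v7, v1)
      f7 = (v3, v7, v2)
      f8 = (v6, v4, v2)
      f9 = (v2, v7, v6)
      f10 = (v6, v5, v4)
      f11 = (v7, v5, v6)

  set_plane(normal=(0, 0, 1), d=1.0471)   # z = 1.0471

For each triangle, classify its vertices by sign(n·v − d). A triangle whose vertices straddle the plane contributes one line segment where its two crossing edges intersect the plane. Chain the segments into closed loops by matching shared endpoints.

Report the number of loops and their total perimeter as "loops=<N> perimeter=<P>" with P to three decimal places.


loops=1 perimeter=13.040

Straddling triangles (8 of 12):
  (v1,v3,v0) [++-] → (-1.495, 1.3061, 1.0471)–(-1.495, -1.765, 1.0471)  len=3.0711
  (v4,v1,v0) [-+-] → (-1.1063, -1.765, 1.0471)–(-1.495, -1.765, 1.0471)  len=0.3887
  (v0,v3,v2) [-+-] → (-1.495, 1.3061, 1.0471)–(-1.495, 1.765, 1.0471)  len=0.4589
  (v5,v1,v4) [++-] → (-1.1063, -1.765, 1.0471)–(1.495, -1.765, 1.0471)  len=2.6013
  (v3,v7,v2) [++-] → (1.1063, 1.765, 1.0471)–(-1.495, 1.765, 1.0471)  len=2.6013
  (v2,v7,v6) [-+-] → (1.1063, 1.765, 1.0471)–(1.495, 1.765, 1.0471)  len=0.3887
  (v6,v5,v4) [-+-] → (1.495, -1.3061, 1.0471)–(1.495, -1.765, 1.0471)  len=0.4589
  (v7,v5,v6) [++-] → (1.495, -1.3061, 1.0471)–(1.495, 1.765, 1.0471)  len=3.0711

Chained into 1 loop(s):
  loop 1: 8 segments, perimeter = 13.0400
Total perimeter = 13.040
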